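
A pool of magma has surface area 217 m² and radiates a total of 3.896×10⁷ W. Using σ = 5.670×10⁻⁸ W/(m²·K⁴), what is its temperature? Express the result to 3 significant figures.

Area A = 217 m².
P = σAT⁴ ⇒ T = (P/(σA))^(1/4) = (3.896×10⁷/(5.670×10⁻⁸×217))^(1/4) = 1.33×10³ K.

T ≈ 1.33×10³ K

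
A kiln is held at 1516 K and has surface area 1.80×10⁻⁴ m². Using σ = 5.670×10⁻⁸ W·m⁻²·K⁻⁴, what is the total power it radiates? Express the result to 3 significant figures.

Area A = 1.80×10⁻⁴ m².
P = σAT⁴ = 5.670×10⁻⁸ × 1.80×10⁻⁴ × (1516)⁴ = 53.9 W.

P ≈ 53.9 W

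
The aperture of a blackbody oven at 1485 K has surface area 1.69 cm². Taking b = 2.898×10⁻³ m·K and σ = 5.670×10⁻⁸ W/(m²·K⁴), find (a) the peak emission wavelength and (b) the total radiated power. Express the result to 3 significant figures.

λ_max ≈ 1.95×10³ nm; P ≈ 46.6 W

(a) λ_max = b/T = 2.898×10⁻³/1485 = 1.952×10⁻⁶ m = 1.95×10³ nm.
Area A = 1.69 cm² = 1.69×10⁻⁴ m².
(b) P = σAT⁴ = 5.670×10⁻⁸×1.69×10⁻⁴×(1485)⁴ = 46.6 W.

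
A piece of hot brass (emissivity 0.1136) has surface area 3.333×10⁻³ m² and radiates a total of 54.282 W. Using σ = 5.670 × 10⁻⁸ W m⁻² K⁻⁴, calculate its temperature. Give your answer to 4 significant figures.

T ≈ 1261 K

Area A = 3.333×10⁻³ m².
P = εσAT⁴ ⇒ T = (P/(εσA))^(1/4) = (54.282/(0.1136×5.670×10⁻⁸×3.333×10⁻³))^(1/4) = 1261 K.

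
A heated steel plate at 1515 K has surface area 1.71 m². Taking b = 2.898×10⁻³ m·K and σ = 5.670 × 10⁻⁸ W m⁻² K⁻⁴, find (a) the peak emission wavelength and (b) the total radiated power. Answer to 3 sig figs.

λ_max ≈ 1.91 μm; P ≈ 5.11×10⁵ W

(a) λ_max = b/T = 2.898×10⁻³/1515 = 1.913×10⁻⁶ m = 1.91 μm.
Area A = 1.71 m².
(b) P = σAT⁴ = 5.670×10⁻⁸×1.71×(1515)⁴ = 5.11×10⁵ W.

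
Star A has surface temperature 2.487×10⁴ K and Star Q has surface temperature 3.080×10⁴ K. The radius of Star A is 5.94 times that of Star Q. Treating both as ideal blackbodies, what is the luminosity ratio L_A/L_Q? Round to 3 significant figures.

L_A/L_Q ≈ 15.0

L ∝ R²T⁴, so L_A/L_Q = (R_A/R_Q)²(T_A/T_Q)⁴ = (5.94)² × (2.487×10⁴/3.080×10⁴)⁴ = 35.2836 × 0.425109 = 15.0.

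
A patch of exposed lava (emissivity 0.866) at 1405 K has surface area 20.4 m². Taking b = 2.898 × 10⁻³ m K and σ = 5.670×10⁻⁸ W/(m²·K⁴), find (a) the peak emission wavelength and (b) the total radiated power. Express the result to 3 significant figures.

(a) λ_max = b/T = 2.898×10⁻³/1405 = 2.063×10⁻⁶ m = 2.06×10³ nm.
Area A = 20.4 m².
(b) P = εσAT⁴ = 0.866×5.670×10⁻⁸×20.4×(1405)⁴ = 3.90×10⁶ W.

λ_max ≈ 2.06×10³ nm; P ≈ 3.90×10⁶ W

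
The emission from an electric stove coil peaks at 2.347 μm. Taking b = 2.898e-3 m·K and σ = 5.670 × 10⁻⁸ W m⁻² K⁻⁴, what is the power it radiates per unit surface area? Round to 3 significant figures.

I ≈ 1.32×10⁵ W/m²

Wien's law: T = b/λ_max = 2.898×10⁻³/2.347×10⁻⁶ = 1234.77 K.
Then I = σT⁴ = 5.670×10⁻⁸×(1234.77)⁴ = 1.32×10⁵ W/m².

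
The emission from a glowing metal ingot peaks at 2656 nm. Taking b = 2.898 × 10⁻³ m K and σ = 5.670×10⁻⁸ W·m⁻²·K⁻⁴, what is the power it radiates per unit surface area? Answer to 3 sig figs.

I ≈ 8.04×10⁴ W/m²

Wien's law: T = b/λ_max = 2.898×10⁻³/2.656×10⁻⁶ = 1091.11 K.
Then I = σT⁴ = 5.670×10⁻⁸×(1091.11)⁴ = 8.04×10⁴ W/m².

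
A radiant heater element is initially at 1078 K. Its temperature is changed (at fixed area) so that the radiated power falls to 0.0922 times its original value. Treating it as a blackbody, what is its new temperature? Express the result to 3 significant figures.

P ∝ T⁴, so T₂/T₁ = (P₂/P₁)^(1/4) = (0.0922)^(1/4) = 0.551039.
T₂ = 1078 × 0.551039 = 594 K.

T₂ ≈ 594 K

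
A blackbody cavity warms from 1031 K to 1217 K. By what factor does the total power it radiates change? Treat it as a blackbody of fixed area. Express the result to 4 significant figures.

P₂/P₁ ≈ 1.941

P ∝ T⁴, so P₂/P₁ = (T₂/T₁)⁴ = (1217/1031)⁴ = (1.18041)⁴ = 1.941.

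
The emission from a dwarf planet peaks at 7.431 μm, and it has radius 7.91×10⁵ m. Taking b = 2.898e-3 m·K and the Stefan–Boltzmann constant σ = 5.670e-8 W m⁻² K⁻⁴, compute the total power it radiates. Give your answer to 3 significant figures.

Wien's law: T = b/λ_max = 2.898×10⁻³/7.431×10⁻⁶ = 389.988 K.
Surface area A = 4πR² = 4π(7.91×10⁵ m)² = 7.86254×10¹² m².
Then P = σAT⁴ = 5.670×10⁻⁸×7.86254×10¹²×(389.988)⁴ = 1.03×10¹⁶ W.

P ≈ 1.03×10¹⁶ W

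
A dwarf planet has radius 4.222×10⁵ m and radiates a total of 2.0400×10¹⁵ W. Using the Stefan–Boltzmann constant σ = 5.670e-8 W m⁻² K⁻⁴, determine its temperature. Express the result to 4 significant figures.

Surface area A = 4πR² = 4π(4.222×10⁵ m)² = 2.23999×10¹² m².
P = σAT⁴ ⇒ T = (P/(σA))^(1/4) = (2.0400×10¹⁵/(5.670×10⁻⁸×2.23999×10¹²))^(1/4) = 356.0 K.

T ≈ 356.0 K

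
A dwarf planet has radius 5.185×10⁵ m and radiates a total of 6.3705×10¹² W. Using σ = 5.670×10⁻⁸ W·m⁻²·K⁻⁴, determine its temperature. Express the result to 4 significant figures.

Surface area A = 4πR² = 4π(5.185×10⁵ m)² = 3.37837×10¹² m².
P = σAT⁴ ⇒ T = (P/(σA))^(1/4) = (6.3705×10¹²/(5.670×10⁻⁸×3.37837×10¹²))^(1/4) = 75.94 K.

T ≈ 75.94 K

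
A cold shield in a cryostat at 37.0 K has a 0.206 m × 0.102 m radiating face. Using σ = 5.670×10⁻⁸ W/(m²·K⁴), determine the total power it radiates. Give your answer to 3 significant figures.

P ≈ 2.23×10⁻³ W

Area A = 0.206 × 0.102 = 0.021012 m².
P = σAT⁴ = 5.670×10⁻⁸ × 0.021012 × (37.0)⁴ = 2.23×10⁻³ W.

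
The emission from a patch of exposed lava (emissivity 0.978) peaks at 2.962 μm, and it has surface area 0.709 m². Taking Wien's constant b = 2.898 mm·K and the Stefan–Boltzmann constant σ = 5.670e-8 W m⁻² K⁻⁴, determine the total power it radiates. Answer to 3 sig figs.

Wien's law: T = b/λ_max = 2.898×10⁻³/2.962×10⁻⁶ = 978.393 K.
Area A = 0.709 m².
Then P = εσAT⁴ = 0.978×5.670×10⁻⁸×0.709×(978.393)⁴ = 3.60×10⁴ W.

P ≈ 3.60×10⁴ W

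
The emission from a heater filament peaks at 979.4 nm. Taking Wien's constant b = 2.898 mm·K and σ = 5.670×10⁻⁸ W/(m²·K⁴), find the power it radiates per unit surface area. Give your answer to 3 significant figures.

Wien's law: T = b/λ_max = 2.898×10⁻³/9.794×10⁻⁷ = 2958.95 K.
Then I = σT⁴ = 5.670×10⁻⁸×(2958.95)⁴ = 4.35×10⁶ W/m².

I ≈ 4.35×10⁶ W/m²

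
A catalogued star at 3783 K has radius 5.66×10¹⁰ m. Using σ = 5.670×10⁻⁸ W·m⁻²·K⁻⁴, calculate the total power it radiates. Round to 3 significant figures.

P ≈ 4.67×10²⁹ W

Surface area A = 4πR² = 4π(5.66×10¹⁰ m)² = 4.02571×10²² m².
P = σAT⁴ = 5.670×10⁻⁸ × 4.02571×10²² × (3783)⁴ = 4.67×10²⁹ W.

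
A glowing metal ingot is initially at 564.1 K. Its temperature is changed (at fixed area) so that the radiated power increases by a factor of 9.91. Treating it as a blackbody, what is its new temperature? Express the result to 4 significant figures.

T₂ ≈ 1001 K

P ∝ T⁴, so T₂/T₁ = (P₂/P₁)^(1/4) = (9.91)^(1/4) = 1.77426.
T₂ = 564.1 × 1.77426 = 1001 K.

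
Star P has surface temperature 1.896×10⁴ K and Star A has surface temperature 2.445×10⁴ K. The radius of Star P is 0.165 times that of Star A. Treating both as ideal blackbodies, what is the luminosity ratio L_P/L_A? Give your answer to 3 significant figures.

L_P/L_A ≈ 9.84×10⁻³

L ∝ R²T⁴, so L_P/L_A = (R_P/R_A)²(T_P/T_A)⁴ = (0.165)² × (1.896×10⁴/2.445×10⁴)⁴ = 0.027225 × 0.361608 = 9.84×10⁻³.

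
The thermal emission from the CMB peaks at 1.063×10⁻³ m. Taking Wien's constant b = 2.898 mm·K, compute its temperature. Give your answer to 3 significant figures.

T ≈ 2.73 K

Wien's law gives T = b/λ_max = (2.898×10⁻³ m·K)/(1.063×10⁻³ m) = 2.73 K.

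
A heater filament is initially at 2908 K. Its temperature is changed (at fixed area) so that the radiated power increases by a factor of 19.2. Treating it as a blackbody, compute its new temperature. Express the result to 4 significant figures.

T₂ ≈ 6087 K

P ∝ T⁴, so T₂/T₁ = (P₂/P₁)^(1/4) = (19.2)^(1/4) = 2.09327.
T₂ = 2908 × 2.09327 = 6087 K.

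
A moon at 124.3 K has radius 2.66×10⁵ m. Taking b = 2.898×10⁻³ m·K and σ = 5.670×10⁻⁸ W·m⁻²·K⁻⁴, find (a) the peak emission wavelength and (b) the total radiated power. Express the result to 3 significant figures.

λ_max ≈ 23.3 μm; P ≈ 1.20×10¹³ W

(a) λ_max = b/T = 2.898×10⁻³/124.3 = 2.331×10⁻⁵ m = 23.3 μm.
Surface area A = 4πR² = 4π(2.66×10⁵ m)² = 8.89146×10¹¹ m².
(b) P = σAT⁴ = 5.670×10⁻⁸×8.89146×10¹¹×(124.3)⁴ = 1.20×10¹³ W.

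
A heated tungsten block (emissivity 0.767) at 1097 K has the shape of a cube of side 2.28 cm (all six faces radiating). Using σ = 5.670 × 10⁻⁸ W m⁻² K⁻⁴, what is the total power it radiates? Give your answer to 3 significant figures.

Area A = 6s² = 6×(0.0228 m)² = 3.11904×10⁻³ m².
P = εσAT⁴ = 0.767 × 5.670×10⁻⁸ × 3.11904×10⁻³ × (1097)⁴ = 196 W.

P ≈ 196 W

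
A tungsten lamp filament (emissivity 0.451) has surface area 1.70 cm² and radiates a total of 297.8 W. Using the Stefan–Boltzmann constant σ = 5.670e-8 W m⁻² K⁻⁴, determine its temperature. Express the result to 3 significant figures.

Area A = 1.70 cm² = 1.70×10⁻⁴ m².
P = εσAT⁴ ⇒ T = (P/(εσA))^(1/4) = (297.8/(0.451×5.670×10⁻⁸×1.70×10⁻⁴))^(1/4) = 2.88×10³ K.

T ≈ 2.88×10³ K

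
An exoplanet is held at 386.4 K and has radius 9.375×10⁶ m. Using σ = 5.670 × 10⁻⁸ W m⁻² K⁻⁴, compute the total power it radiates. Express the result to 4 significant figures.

Surface area A = 4πR² = 4π(9.375×10⁶ m)² = 1.10447×10¹⁵ m².
P = σAT⁴ = 5.670×10⁻⁸ × 1.10447×10¹⁵ × (386.4)⁴ = 1.396×10¹⁸ W.

P ≈ 1.396×10¹⁸ W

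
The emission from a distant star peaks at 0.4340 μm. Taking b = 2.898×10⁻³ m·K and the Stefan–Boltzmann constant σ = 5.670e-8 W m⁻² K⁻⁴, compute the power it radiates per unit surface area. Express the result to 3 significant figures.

Wien's law: T = b/λ_max = 2.898×10⁻³/4.340×10⁻⁷ = 6677.42 K.
Then I = σT⁴ = 5.670×10⁻⁸×(6677.42)⁴ = 1.13×10⁸ W/m².

I ≈ 1.13×10⁸ W/m²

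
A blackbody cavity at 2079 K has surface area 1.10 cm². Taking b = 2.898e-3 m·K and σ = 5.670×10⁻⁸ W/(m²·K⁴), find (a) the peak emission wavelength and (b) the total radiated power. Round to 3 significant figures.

λ_max ≈ 1.39 μm; P ≈ 117 W

(a) λ_max = b/T = 2.898×10⁻³/2079 = 1.394×10⁻⁶ m = 1.39 μm.
Area A = 1.10 cm² = 1.10×10⁻⁴ m².
(b) P = σAT⁴ = 5.670×10⁻⁸×1.10×10⁻⁴×(2079)⁴ = 117 W.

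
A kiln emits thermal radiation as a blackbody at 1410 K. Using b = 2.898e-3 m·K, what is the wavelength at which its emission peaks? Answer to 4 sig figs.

λ_max ≈ 2055 nm

Wien's displacement law: λ_max = b/T = (2.898×10⁻³ m·K)/(1410 K) = 2.0553×10⁻⁶ m.
That is 2055 nm, in the infrared range.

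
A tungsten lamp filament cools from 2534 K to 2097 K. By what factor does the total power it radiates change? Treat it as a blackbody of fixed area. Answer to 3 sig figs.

P₂/P₁ ≈ 0.469

P ∝ T⁴, so P₂/P₁ = (T₂/T₁)⁴ = (2097/2534)⁴ = (0.827545)⁴ = 0.469.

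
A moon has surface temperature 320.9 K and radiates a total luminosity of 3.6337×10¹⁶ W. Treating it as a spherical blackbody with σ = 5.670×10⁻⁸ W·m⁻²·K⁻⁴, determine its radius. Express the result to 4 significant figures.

R ≈ 2.193×10⁶ m

L = 4πR²σT⁴ ⇒ R = √(L/(4πσT⁴)).
σT⁴ = 601.259 W/m², so R = √(3.6337×10¹⁶/(4π×601.259)) = 2.193×10⁶ m.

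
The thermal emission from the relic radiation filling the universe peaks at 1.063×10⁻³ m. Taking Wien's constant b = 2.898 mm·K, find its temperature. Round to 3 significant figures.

Wien's law gives T = b/λ_max = (2.898×10⁻³ m·K)/(1.063×10⁻³ m) = 2.73 K.

T ≈ 2.73 K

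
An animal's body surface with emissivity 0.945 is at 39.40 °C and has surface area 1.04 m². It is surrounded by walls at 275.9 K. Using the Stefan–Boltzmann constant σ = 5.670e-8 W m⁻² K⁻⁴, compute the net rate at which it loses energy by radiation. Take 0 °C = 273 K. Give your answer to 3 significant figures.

T = 39.40 °C + 273 = 312.40 K.
Area A = 1.04 m².
Net radiated power P_net = εσA(T⁴ − T₀⁴) = 0.945×5.670×10⁻⁸×1.04×(312.40⁴ − 275.9⁴).
T⁴ − T₀⁴ = 9.52454×10⁹ − 5.79438×10⁹ = 3.73016×10⁹ K⁴, so P_net = 208 W.

Net loss ≈ 208 W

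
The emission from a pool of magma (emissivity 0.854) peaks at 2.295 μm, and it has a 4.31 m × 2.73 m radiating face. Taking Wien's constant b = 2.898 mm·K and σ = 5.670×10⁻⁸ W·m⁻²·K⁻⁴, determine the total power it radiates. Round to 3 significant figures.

P ≈ 1.45×10⁶ W

Wien's law: T = b/λ_max = 2.898×10⁻³/2.295×10⁻⁶ = 1262.75 K.
Area A = 4.31 × 2.73 = 11.7663 m².
Then P = εσAT⁴ = 0.854×5.670×10⁻⁸×11.7663×(1262.75)⁴ = 1.45×10⁶ W.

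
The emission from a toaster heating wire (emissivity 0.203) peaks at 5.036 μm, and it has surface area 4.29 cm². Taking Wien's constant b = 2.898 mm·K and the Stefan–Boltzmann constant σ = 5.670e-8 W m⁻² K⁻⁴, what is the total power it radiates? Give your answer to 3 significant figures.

Wien's law: T = b/λ_max = 2.898×10⁻³/5.036×10⁻⁶ = 575.457 K.
Area A = 4.29 cm² = 4.29×10⁻⁴ m².
Then P = εσAT⁴ = 0.203×5.670×10⁻⁸×4.29×10⁻⁴×(575.457)⁴ = 0.541 W.

P ≈ 0.541 W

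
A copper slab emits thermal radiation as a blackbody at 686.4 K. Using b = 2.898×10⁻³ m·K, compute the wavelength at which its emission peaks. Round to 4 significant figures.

λ_max ≈ 4.222 μm

Wien's displacement law: λ_max = b/T = (2.898×10⁻³ m·K)/(686.4 K) = 4.2220×10⁻⁶ m.
That is 4.222 μm, in the infrared range.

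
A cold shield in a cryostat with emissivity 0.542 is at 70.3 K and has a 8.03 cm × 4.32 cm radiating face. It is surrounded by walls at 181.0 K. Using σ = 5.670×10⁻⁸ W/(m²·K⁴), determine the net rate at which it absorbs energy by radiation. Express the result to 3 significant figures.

Net gain ≈ 0.112 W

Area A = 0.0803 × 0.0432 = 3.46896×10⁻³ m².
Net radiated power P_net = εσA(T⁴ − T₀⁴) = 0.542×5.670×10⁻⁸×3.46896×10⁻³×(70.3⁴ − 181.0⁴).
T⁴ − T₀⁴ = 2.44243×10⁷ − 1.07328×10⁹ = -1.04886×10⁹ K⁴, so P_net = -0.112 W — negative, meaning a net gain of 0.112 W.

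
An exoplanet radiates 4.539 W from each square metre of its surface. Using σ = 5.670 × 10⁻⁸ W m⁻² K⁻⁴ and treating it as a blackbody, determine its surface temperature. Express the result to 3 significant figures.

I = σT⁴, so T = (I/σ)^(1/4) = (4.539/(5.670×10⁻⁸))^(1/4) = 94.6 K.

T ≈ 94.6 K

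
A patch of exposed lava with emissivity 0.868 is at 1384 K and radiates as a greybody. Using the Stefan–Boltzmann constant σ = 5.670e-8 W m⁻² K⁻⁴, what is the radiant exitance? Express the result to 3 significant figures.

Stefan–Boltzmann: I = εσT⁴ = 0.868 × 5.670×10⁻⁸ × (1384)⁴ = 1.81×10⁵ W/m².

I ≈ 1.81×10⁵ W/m²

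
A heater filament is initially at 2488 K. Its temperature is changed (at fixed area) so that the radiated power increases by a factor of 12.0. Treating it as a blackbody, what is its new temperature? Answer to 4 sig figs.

P ∝ T⁴, so T₂/T₁ = (P₂/P₁)^(1/4) = (12.0)^(1/4) = 1.86121.
T₂ = 2488 × 1.86121 = 4631 K.

T₂ ≈ 4631 K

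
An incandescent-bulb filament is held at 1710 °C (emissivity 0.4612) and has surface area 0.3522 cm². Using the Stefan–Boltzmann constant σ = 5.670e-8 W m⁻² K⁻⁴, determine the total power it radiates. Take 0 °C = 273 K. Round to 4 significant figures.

P ≈ 14.24 W

T = 1710 °C + 273 = 1983 K.
Area A = 0.3522 cm² = 3.522×10⁻⁵ m².
P = εσAT⁴ = 0.4612 × 5.670×10⁻⁸ × 3.522×10⁻⁵ × (1983)⁴ = 14.24 W.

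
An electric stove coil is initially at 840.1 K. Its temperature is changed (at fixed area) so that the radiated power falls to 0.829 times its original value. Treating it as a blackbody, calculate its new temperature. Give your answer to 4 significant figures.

P ∝ T⁴, so T₂/T₁ = (P₂/P₁)^(1/4) = (0.829)^(1/4) = 0.954198.
T₂ = 840.1 × 0.954198 = 801.6 K.

T₂ ≈ 801.6 K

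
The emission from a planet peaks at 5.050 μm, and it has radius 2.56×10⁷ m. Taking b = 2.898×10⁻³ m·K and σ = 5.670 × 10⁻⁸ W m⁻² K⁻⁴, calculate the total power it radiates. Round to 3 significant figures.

P ≈ 5.06×10¹⁹ W

Wien's law: T = b/λ_max = 2.898×10⁻³/5.050×10⁻⁶ = 573.861 K.
Surface area A = 4πR² = 4π(2.56×10⁷ m)² = 8.23550×10¹⁵ m².
Then P = σAT⁴ = 5.670×10⁻⁸×8.23550×10¹⁵×(573.861)⁴ = 5.06×10¹⁹ W.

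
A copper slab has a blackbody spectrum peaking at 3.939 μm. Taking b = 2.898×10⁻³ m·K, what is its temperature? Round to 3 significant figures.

Wien's law gives T = b/λ_max = (2.898×10⁻³ m·K)/(3.939×10⁻⁶ m) = 736 K.

T ≈ 736 K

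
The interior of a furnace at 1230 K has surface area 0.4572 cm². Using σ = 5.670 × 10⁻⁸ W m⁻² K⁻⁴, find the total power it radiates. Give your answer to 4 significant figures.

Area A = 0.4572 cm² = 4.572×10⁻⁵ m².
P = σAT⁴ = 5.670×10⁻⁸ × 4.572×10⁻⁵ × (1230)⁴ = 5.933 W.

P ≈ 5.933 W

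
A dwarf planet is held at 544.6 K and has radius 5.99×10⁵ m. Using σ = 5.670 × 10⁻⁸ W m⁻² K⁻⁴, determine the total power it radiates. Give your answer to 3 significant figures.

P ≈ 2.25×10¹⁶ W

Surface area A = 4πR² = 4π(5.99×10⁵ m)² = 4.50883×10¹² m².
P = σAT⁴ = 5.670×10⁻⁸ × 4.50883×10¹² × (544.6)⁴ = 2.25×10¹⁶ W.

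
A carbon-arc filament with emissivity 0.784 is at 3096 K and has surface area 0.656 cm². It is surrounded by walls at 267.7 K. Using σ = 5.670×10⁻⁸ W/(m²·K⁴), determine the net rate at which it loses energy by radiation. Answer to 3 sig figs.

Net loss ≈ 268 W

Area A = 0.656 cm² = 6.56×10⁻⁵ m².
Net radiated power P_net = εσA(T⁴ − T₀⁴) = 0.784×5.670×10⁻⁸×6.56×10⁻⁵×(3096⁴ − 267.7⁴).
T⁴ − T₀⁴ = 9.18764×10¹³ − 5.13563×10⁹ = 9.18713×10¹³ K⁴, so P_net = 268 W.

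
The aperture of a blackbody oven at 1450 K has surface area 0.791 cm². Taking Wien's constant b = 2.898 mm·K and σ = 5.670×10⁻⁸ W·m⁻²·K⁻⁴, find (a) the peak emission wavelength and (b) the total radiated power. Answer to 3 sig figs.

λ_max ≈ 2.00 μm; P ≈ 19.8 W

(a) λ_max = b/T = 2.898×10⁻³/1450 = 1.999×10⁻⁶ m = 2.00 μm.
Area A = 0.791 cm² = 7.91×10⁻⁵ m².
(b) P = σAT⁴ = 5.670×10⁻⁸×7.91×10⁻⁵×(1450)⁴ = 19.8 W.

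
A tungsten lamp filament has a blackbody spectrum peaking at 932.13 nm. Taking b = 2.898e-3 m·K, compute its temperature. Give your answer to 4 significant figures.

Wien's law gives T = b/λ_max = (2.898×10⁻³ m·K)/(9.3213×10⁻⁷ m) = 3109 K.

T ≈ 3109 K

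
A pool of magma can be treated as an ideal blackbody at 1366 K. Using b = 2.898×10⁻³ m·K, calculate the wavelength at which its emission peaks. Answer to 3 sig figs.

λ_max ≈ 2.12×10³ nm

Wien's displacement law: λ_max = b/T = (2.898×10⁻³ m·K)/(1366 K) = 2.122×10⁻⁶ m.
That is 2.12×10³ nm, in the infrared range.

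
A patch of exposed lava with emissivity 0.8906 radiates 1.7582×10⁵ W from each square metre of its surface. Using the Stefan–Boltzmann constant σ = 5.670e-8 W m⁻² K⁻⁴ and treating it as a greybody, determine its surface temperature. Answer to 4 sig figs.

T ≈ 1366 K

I = εσT⁴, so T = (I/εσ)^(1/4) = (1.7582×10⁵/(0.8906×5.670×10⁻⁸))^(1/4) = 1366 K.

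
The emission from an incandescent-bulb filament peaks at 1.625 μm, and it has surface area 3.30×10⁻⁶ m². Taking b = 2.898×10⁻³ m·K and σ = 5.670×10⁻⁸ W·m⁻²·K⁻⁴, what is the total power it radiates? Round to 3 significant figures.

P ≈ 1.89 W

Wien's law: T = b/λ_max = 2.898×10⁻³/1.625×10⁻⁶ = 1783.38 K.
Area A = 3.30×10⁻⁶ m².
Then P = σAT⁴ = 5.670×10⁻⁸×3.30×10⁻⁶×(1783.38)⁴ = 1.89 W.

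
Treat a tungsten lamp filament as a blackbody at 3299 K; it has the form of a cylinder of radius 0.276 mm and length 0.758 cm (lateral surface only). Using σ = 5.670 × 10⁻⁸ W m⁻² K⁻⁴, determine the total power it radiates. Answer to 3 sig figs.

P ≈ 88.3 W

Lateral area A = 2πrL = 2π×2.76×10⁻⁴×7.58×10⁻³ = 1.31449×10⁻⁵ m².
P = σAT⁴ = 5.670×10⁻⁸ × 1.31449×10⁻⁵ × (3299)⁴ = 88.3 W.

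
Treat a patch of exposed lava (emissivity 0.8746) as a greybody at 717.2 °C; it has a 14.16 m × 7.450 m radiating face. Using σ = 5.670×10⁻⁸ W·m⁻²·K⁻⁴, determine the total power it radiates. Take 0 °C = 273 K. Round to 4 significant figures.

T = 717.2 °C + 273 = 990.2 K.
Area A = 14.16 × 7.450 = 105.492 m².
P = εσAT⁴ = 0.8746 × 5.670×10⁻⁸ × 105.492 × (990.2)⁴ = 5.029×10⁶ W.

P ≈ 5.029×10⁶ W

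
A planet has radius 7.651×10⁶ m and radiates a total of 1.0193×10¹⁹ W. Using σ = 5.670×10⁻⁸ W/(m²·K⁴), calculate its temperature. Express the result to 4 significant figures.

Surface area A = 4πR² = 4π(7.651×10⁶ m)² = 7.35608×10¹⁴ m².
P = σAT⁴ ⇒ T = (P/(σA))^(1/4) = (1.0193×10¹⁹/(5.670×10⁻⁸×7.35608×10¹⁴))^(1/4) = 703.1 K.

T ≈ 703.1 K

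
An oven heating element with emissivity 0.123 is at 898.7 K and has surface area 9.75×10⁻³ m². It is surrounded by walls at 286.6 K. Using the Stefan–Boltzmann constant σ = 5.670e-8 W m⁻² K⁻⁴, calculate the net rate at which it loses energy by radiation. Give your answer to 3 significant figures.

Area A = 9.75×10⁻³ m².
Net radiated power P_net = εσA(T⁴ − T₀⁴) = 0.123×5.670×10⁻⁸×9.75×10⁻³×(898.7⁴ − 286.6⁴).
T⁴ − T₀⁴ = 6.52317×10¹¹ − 6.74691×10⁹ = 6.45570×10¹¹ K⁴, so P_net = 43.9 W.

Net loss ≈ 43.9 W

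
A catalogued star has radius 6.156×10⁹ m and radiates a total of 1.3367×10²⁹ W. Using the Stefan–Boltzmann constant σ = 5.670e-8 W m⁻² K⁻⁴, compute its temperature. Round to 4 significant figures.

Surface area A = 4πR² = 4π(6.156×10⁹ m)² = 4.76219×10²⁰ m².
P = σAT⁴ ⇒ T = (P/(σA))^(1/4) = (1.3367×10²⁹/(5.670×10⁻⁸×4.76219×10²⁰))^(1/4) = 8388 K.

T ≈ 8388 K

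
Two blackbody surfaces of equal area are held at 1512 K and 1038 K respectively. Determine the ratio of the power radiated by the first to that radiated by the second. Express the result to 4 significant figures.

P₁/P₂ ≈ 4.502

With equal areas, P₁/P₂ = (T₁/T₂)⁴ = (1512/1038)⁴ = 4.502.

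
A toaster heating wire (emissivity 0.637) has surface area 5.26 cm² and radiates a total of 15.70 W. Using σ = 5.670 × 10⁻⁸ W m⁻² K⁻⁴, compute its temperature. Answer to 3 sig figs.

T ≈ 953 K

Area A = 5.26 cm² = 5.26×10⁻⁴ m².
P = εσAT⁴ ⇒ T = (P/(εσA))^(1/4) = (15.70/(0.637×5.670×10⁻⁸×5.26×10⁻⁴))^(1/4) = 953 K.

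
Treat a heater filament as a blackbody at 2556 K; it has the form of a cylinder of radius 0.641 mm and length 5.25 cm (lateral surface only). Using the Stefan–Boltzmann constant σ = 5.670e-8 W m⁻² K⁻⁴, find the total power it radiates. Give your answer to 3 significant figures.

Lateral area A = 2πrL = 2π×6.41×10⁻⁴×0.0525 = 2.11445×10⁻⁴ m².
P = σAT⁴ = 5.670×10⁻⁸ × 2.11445×10⁻⁴ × (2556)⁴ = 512 W.

P ≈ 512 W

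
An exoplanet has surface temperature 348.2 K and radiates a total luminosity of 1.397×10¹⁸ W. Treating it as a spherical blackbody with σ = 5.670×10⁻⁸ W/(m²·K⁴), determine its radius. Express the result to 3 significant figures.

R ≈ 1.15×10⁷ m

L = 4πR²σT⁴ ⇒ R = √(L/(4πσT⁴)).
σT⁴ = 833.486 W/m², so R = √(1.397×10¹⁸/(4π×833.486)) = 1.15×10⁷ m.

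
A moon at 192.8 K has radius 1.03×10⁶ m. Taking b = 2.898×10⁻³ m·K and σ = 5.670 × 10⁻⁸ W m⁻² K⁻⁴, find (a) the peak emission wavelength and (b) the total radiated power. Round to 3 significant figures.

λ_max ≈ 15.0 μm; P ≈ 1.04×10¹⁵ W

(a) λ_max = b/T = 2.898×10⁻³/192.8 = 1.503×10⁻⁵ m = 15.0 μm.
Surface area A = 4πR² = 4π(1.03×10⁶ m)² = 1.33317×10¹³ m².
(b) P = σAT⁴ = 5.670×10⁻⁸×1.33317×10¹³×(192.8)⁴ = 1.04×10¹⁵ W.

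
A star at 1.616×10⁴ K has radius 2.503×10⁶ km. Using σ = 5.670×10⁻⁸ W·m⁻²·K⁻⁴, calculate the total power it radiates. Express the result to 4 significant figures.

Surface area A = 4πR² = 4π(2.503×10⁹ m)² = 7.87284×10¹⁹ m².
P = σAT⁴ = 5.670×10⁻⁸ × 7.87284×10¹⁹ × (1.616×10⁴)⁴ = 3.044×10²⁹ W.

P ≈ 3.044×10²⁹ W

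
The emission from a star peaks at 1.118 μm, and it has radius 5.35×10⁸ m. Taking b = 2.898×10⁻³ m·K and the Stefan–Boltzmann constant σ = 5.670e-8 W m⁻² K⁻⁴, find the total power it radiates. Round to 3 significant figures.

Wien's law: T = b/λ_max = 2.898×10⁻³/1.118×10⁻⁶ = 2592.13 K.
Surface area A = 4πR² = 4π(5.35×10⁸ m)² = 3.59681×10¹⁸ m².
Then P = σAT⁴ = 5.670×10⁻⁸×3.59681×10¹⁸×(2592.13)⁴ = 9.21×10²⁴ W.

P ≈ 9.21×10²⁴ W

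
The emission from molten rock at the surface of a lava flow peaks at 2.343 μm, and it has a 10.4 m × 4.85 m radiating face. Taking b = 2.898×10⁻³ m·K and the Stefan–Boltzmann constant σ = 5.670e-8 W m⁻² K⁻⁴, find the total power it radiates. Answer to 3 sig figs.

P ≈ 6.69×10⁶ W

Wien's law: T = b/λ_max = 2.898×10⁻³/2.343×10⁻⁶ = 1236.88 K.
Area A = 10.4 × 4.85 = 50.44 m².
Then P = σAT⁴ = 5.670×10⁻⁸×50.44×(1236.88)⁴ = 6.69×10⁶ W.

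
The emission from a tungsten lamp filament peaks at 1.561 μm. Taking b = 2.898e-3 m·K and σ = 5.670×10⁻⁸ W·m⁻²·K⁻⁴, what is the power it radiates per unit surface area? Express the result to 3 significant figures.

I ≈ 6.74×10⁵ W/m²

Wien's law: T = b/λ_max = 2.898×10⁻³/1.561×10⁻⁶ = 1856.50 K.
Then I = σT⁴ = 5.670×10⁻⁸×(1856.50)⁴ = 6.74×10⁵ W/m².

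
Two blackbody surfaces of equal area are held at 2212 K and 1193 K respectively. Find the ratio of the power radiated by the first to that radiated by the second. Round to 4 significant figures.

With equal areas, P₁/P₂ = (T₁/T₂)⁴ = (2212/1193)⁴ = 11.82.

P₁/P₂ ≈ 11.82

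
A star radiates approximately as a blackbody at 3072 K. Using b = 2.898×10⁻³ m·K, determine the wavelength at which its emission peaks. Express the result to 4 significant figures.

Wien's displacement law: λ_max = b/T = (2.898×10⁻³ m·K)/(3072 K) = 9.4336×10⁻⁷ m.
That is 0.9434 μm, in the infrared range.

λ_max ≈ 0.9434 μm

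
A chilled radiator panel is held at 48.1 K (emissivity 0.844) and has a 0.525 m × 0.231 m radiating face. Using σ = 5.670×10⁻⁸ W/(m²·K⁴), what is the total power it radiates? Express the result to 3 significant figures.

P ≈ 0.0311 W

Area A = 0.525 × 0.231 = 0.121275 m².
P = εσAT⁴ = 0.844 × 5.670×10⁻⁸ × 0.121275 × (48.1)⁴ = 0.0311 W.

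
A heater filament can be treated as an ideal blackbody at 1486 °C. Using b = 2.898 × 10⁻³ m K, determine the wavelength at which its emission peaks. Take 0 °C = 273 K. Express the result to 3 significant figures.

T = 1486 °C + 273 = 1759 K.
Wien's displacement law: λ_max = b/T = (2.898×10⁻³ m·K)/(1759 K) = 1.648×10⁻⁶ m.
That is 1.65 μm, in the infrared range.

λ_max ≈ 1.65 μm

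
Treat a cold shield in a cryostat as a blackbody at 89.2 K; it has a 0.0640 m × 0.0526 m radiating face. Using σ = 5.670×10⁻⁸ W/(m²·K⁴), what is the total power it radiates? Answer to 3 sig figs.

P ≈ 0.0121 W

Area A = 0.0640 × 0.0526 = 3.3664×10⁻³ m².
P = σAT⁴ = 5.670×10⁻⁸ × 3.3664×10⁻³ × (89.2)⁴ = 0.0121 W.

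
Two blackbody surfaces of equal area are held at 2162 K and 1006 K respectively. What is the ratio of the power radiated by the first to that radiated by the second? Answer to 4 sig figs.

With equal areas, P₁/P₂ = (T₁/T₂)⁴ = (2162/1006)⁴ = 21.33.

P₁/P₂ ≈ 21.33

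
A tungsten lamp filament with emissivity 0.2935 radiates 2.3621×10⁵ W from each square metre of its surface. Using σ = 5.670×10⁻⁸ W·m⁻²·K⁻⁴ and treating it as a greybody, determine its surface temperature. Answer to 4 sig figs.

T ≈ 1941 K

I = εσT⁴, so T = (I/εσ)^(1/4) = (2.3621×10⁵/(0.2935×5.670×10⁻⁸))^(1/4) = 1941 K.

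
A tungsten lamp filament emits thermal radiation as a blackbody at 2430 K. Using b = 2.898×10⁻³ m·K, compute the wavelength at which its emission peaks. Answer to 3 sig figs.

Wien's displacement law: λ_max = b/T = (2.898×10⁻³ m·K)/(2430 K) = 1.193×10⁻⁶ m.
That is 1.19×10³ nm, in the infrared range.

λ_max ≈ 1.19×10³ nm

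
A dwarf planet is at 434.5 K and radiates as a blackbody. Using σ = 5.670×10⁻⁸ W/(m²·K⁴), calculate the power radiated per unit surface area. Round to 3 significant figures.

Stefan–Boltzmann: I = σT⁴ = 5.670×10⁻⁸ × (434.5)⁴ = 2.02×10³ W/m².

I ≈ 2.02×10³ W/m²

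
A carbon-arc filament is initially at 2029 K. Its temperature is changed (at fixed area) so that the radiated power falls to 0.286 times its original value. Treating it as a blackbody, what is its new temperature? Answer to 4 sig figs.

T₂ ≈ 1484 K

P ∝ T⁴, so T₂/T₁ = (P₂/P₁)^(1/4) = (0.286)^(1/4) = 0.731293.
T₂ = 2029 × 0.731293 = 1484 K.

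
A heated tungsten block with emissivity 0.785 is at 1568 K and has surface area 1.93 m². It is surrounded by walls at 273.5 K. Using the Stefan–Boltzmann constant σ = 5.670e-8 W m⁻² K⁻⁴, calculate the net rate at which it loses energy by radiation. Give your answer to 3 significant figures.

Area A = 1.93 m².
Net radiated power P_net = εσA(T⁴ − T₀⁴) = 0.785×5.670×10⁻⁸×1.93×(1568⁴ − 273.5⁴).
T⁴ − T₀⁴ = 6.04483×10¹² − 5.59538×10⁹ = 6.03923×10¹² K⁴, so P_net = 5.19×10⁵ W.

Net loss ≈ 5.19×10⁵ W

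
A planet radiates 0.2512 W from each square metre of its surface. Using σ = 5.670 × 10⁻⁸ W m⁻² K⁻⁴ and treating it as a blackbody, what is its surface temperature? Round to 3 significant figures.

T ≈ 45.9 K

I = σT⁴, so T = (I/σ)^(1/4) = (0.2512/(5.670×10⁻⁸))^(1/4) = 45.9 K.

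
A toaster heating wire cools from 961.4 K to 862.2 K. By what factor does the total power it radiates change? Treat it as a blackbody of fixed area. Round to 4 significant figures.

P₂/P₁ ≈ 0.6469

P ∝ T⁴, so P₂/P₁ = (T₂/T₁)⁴ = (862.2/961.4)⁴ = (0.896817)⁴ = 0.6469.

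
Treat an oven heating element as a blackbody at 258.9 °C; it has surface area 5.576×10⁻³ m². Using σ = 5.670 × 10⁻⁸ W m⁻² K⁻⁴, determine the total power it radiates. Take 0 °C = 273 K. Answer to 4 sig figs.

T = 258.9 °C + 273 = 531.9 K.
Area A = 5.576×10⁻³ m².
P = σAT⁴ = 5.670×10⁻⁸ × 5.576×10⁻³ × (531.9)⁴ = 25.31 W.

P ≈ 25.31 W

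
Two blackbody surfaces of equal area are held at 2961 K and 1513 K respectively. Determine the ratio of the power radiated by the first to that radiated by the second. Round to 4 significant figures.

P₁/P₂ ≈ 14.67

With equal areas, P₁/P₂ = (T₁/T₂)⁴ = (2961/1513)⁴ = 14.67.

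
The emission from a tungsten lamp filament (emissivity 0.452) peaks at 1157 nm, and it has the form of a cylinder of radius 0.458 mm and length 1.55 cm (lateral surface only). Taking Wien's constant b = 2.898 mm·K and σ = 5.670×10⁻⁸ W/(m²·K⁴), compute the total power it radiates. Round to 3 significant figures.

P ≈ 45.0 W

Wien's law: T = b/λ_max = 2.898×10⁻³/1.157×10⁻⁶ = 2504.75 K.
Lateral area A = 2πrL = 2π×4.58×10⁻⁴×0.0155 = 4.46043×10⁻⁵ m².
Then P = εσAT⁴ = 0.452×5.670×10⁻⁸×4.46043×10⁻⁵×(2504.75)⁴ = 45.0 W.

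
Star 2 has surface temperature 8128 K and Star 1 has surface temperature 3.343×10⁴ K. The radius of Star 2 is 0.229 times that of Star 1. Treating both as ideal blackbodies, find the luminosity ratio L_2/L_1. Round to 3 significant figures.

L_2/L_1 ≈ 1.83×10⁻⁴

L ∝ R²T⁴, so L_2/L_1 = (R_2/R_1)²(T_2/T_1)⁴ = (0.229)² × (8128/3.343×10⁴)⁴ = 0.052441 × 3.49453×10⁻³ = 1.83×10⁻⁴.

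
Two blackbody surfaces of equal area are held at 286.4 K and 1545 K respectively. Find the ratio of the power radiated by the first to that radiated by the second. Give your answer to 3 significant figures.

P₁/P₂ ≈ 1.18×10⁻³

With equal areas, P₁/P₂ = (T₁/T₂)⁴ = (286.4/1545)⁴ = 1.18×10⁻³.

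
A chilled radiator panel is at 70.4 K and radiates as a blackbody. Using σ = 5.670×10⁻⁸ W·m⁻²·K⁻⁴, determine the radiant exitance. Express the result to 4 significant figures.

Stefan–Boltzmann: I = σT⁴ = 5.670×10⁻⁸ × (70.4)⁴ = 1.393 W/m².

I ≈ 1.393 W/m²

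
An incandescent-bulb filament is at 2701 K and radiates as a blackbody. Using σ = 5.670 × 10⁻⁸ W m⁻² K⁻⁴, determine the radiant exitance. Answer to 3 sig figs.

I ≈ 3.02×10⁶ W/m²

Stefan–Boltzmann: I = σT⁴ = 5.670×10⁻⁸ × (2701)⁴ = 3.02×10⁶ W/m².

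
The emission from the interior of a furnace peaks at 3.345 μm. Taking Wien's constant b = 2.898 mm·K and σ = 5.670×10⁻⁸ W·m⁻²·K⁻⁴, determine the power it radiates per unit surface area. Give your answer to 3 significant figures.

Wien's law: T = b/λ_max = 2.898×10⁻³/3.345×10⁻⁶ = 866.368 K.
Then I = σT⁴ = 5.670×10⁻⁸×(866.368)⁴ = 3.19×10⁴ W/m².

I ≈ 3.19×10⁴ W/m²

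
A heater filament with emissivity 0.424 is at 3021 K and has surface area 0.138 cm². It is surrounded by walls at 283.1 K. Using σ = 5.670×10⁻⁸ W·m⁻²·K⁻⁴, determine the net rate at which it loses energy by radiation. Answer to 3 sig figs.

Area A = 0.138 cm² = 1.38×10⁻⁵ m².
Net radiated power P_net = εσA(T⁴ − T₀⁴) = 0.424×5.670×10⁻⁸×1.38×10⁻⁵×(3021⁴ − 283.1⁴).
T⁴ − T₀⁴ = 8.32919×10¹³ − 6.42332×10⁹ = 8.32855×10¹³ K⁴, so P_net = 27.6 W.

Net loss ≈ 27.6 W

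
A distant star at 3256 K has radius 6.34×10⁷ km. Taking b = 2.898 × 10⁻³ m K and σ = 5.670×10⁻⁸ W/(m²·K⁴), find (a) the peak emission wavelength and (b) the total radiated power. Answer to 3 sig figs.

λ_max ≈ 890 nm; P ≈ 3.22×10²⁹ W

(a) λ_max = b/T = 2.898×10⁻³/3256 = 8.900×10⁻⁷ m = 890 nm.
Surface area A = 4πR² = 4π(6.34×10¹⁰ m)² = 5.05113×10²² m².
(b) P = σAT⁴ = 5.670×10⁻⁸×5.05113×10²²×(3256)⁴ = 3.22×10²⁹ W.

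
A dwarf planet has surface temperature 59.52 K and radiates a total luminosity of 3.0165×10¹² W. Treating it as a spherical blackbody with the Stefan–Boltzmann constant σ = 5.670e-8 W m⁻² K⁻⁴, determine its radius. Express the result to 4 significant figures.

L = 4πR²σT⁴ ⇒ R = √(L/(4πσT⁴)).
σT⁴ = 0.711598 W/m², so R = √(3.0165×10¹²/(4π×0.711598)) = 5.808×10⁵ m.

R ≈ 5.808×10⁵ m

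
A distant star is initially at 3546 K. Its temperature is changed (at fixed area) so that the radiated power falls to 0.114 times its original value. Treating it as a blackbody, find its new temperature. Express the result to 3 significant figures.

T₂ ≈ 2.06×10³ K

P ∝ T⁴, so T₂/T₁ = (P₂/P₁)^(1/4) = (0.114)^(1/4) = 0.581067.
T₂ = 3546 × 0.581067 = 2.06×10³ K.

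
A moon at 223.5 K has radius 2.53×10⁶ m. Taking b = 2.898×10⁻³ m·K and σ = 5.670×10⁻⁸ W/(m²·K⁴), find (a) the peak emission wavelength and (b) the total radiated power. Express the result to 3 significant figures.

λ_max ≈ 13.0 μm; P ≈ 1.14×10¹⁶ W

(a) λ_max = b/T = 2.898×10⁻³/223.5 = 1.297×10⁻⁵ m = 13.0 μm.
Surface area A = 4πR² = 4π(2.53×10⁶ m)² = 8.04361×10¹³ m².
(b) P = σAT⁴ = 5.670×10⁻⁸×8.04361×10¹³×(223.5)⁴ = 1.14×10¹⁶ W.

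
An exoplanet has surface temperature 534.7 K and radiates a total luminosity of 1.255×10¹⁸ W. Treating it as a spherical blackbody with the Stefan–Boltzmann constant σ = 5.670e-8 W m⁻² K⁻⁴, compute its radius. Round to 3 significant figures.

R ≈ 4.64×10⁶ m

L = 4πR²σT⁴ ⇒ R = √(L/(4πσT⁴)).
σT⁴ = 4634.72 W/m², so R = √(1.255×10¹⁸/(4π×4634.72)) = 4.64×10⁶ m.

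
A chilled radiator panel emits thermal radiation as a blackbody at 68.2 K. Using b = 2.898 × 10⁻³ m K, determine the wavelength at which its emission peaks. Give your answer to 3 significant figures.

Wien's displacement law: λ_max = b/T = (2.898×10⁻³ m·K)/(68.2 K) = 4.249×10⁻⁵ m.
That is 42.5 μm, in the infrared range.

λ_max ≈ 42.5 μm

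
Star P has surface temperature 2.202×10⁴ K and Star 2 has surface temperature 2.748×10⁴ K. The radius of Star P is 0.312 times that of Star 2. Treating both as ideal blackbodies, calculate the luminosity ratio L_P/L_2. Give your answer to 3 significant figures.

L_P/L_2 ≈ 0.0401

L ∝ R²T⁴, so L_P/L_2 = (R_P/R_2)²(T_P/T_2)⁴ = (0.312)² × (2.202×10⁴/2.748×10⁴)⁴ = 0.097344 × 0.412290 = 0.0401.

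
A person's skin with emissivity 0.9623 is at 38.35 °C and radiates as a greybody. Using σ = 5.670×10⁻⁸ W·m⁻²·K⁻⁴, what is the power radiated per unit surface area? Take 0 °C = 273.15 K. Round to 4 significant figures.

I ≈ 513.7 W/m²

T = 38.35 °C + 273.15 = 311.50 K.
Stefan–Boltzmann: I = εσT⁴ = 0.9623 × 5.670×10⁻⁸ × (311.50)⁴ = 513.7 W/m².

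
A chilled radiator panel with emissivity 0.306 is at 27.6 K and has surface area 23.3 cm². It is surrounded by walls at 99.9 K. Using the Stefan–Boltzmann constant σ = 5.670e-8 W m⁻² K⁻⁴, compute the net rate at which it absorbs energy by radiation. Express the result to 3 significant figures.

Net gain ≈ 4.00×10⁻³ W

Area A = 23.3 cm² = 2.33×10⁻³ m².
Net radiated power P_net = εσA(T⁴ − T₀⁴) = 0.306×5.670×10⁻⁸×2.33×10⁻³×(27.6⁴ − 99.9⁴).
T⁴ − T₀⁴ = 5.80278×10⁵ − 9.96006×10⁷ = -9.90203×10⁷ K⁴, so P_net = -4.00×10⁻³ W — negative, meaning a net gain of 4.00×10⁻³ W.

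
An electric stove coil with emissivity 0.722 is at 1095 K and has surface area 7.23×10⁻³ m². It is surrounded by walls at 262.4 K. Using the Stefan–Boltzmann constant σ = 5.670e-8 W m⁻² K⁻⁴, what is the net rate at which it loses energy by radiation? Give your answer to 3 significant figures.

Area A = 7.23×10⁻³ m².
Net radiated power P_net = εσA(T⁴ − T₀⁴) = 0.722×5.670×10⁻⁸×7.23×10⁻³×(1095⁴ − 262.4⁴).
T⁴ − T₀⁴ = 1.43766×10¹² − 4.74084×10⁹ = 1.43292×10¹² K⁴, so P_net = 424 W.

Net loss ≈ 424 W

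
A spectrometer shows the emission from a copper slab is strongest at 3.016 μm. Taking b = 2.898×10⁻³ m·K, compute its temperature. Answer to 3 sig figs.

T ≈ 961 K

Wien's law gives T = b/λ_max = (2.898×10⁻³ m·K)/(3.016×10⁻⁶ m) = 961 K.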